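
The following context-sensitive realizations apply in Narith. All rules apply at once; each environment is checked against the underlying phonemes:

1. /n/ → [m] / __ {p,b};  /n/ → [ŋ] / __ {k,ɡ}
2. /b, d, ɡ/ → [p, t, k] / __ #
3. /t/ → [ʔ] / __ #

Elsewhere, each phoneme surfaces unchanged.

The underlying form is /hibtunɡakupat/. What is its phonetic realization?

[hibtuŋɡakupaʔ]

/h/ — not in any rule's target class → [h].
/i/ — not in any rule's target class → [i].
/b/ — between /i/ and /t/; rule 2 does not apply here → [b].
/t/ (between /b/ and /u/) fails the environment for rule 3, so it stays [t].
/u/ stays [u].
/n/ meets the environment for rule 1 (before a labial or velar stop) → [ŋ].
/ɡ/ (between /n/ and /a/): rule 2 targets it, but not word-finally → unchanged [ɡ].
/a/ — not in any rule's target class → [a].
/k/ (between /a/ and /u/): no rule targets it → [k].
/u/ — not in any rule's target class → [u].
/p/ (between /u/ and /a/): no rule targets it → [p].
/a/ (between /p/ and /t/): no rule targets it → [a].
/t/ meets the environment for rule 3 (word-finally) → [ʔ].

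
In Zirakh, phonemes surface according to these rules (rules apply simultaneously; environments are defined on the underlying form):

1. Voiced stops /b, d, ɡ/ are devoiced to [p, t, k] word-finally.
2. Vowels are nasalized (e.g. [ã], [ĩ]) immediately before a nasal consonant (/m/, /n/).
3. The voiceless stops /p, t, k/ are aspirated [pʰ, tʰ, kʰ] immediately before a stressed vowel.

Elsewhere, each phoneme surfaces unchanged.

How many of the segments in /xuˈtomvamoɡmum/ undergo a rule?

4

Segments that undergo a rule: /t/ → [tʰ] (rule 3); /o/ → [õ] (rule 2); /a/ → [ã] (rule 2); /u/ → [ũ] (rule 2).
All other segments surface unchanged.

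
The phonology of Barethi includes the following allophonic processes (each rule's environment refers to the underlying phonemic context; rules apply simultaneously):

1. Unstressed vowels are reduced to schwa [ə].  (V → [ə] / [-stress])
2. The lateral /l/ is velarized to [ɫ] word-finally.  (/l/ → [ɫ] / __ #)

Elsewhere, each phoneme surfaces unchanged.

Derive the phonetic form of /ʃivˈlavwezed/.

[ʃəvˈlavwəzəd]

/ʃ/ (word-initial): no rule targets it → [ʃ].
/i/ — between /ʃ/ and /v/, in an unstressed syllable — surfaces as [ə] (rule 1).
/v/ (between /i/ and /l/) is unaffected → [v].
/l/ (between /v/ and /a/) is in the target of rule 2 but the environment (word-finally) is not met → [l].
/a/ (between /l/ and /v/): rule 1 targets it, but not in an unstressed syllable → unchanged [a].
/v/ (between /a/ and /w/) is unaffected → [v].
/w/ — not in any rule's target class → [w].
Rule 1 applies to /e/ (between /w/ and /z/: in an unstressed syllable) → [ə].
/z/ (between /e/ and /e/): no rule targets it → [z].
/e/ (between /z/ and /d/): in an unstressed syllable, so rule 1 applies → [ə].
/d/ (word-final): no rule targets it → [d].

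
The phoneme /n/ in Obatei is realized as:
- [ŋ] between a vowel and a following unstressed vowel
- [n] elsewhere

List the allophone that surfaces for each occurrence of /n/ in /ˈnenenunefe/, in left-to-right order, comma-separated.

[n], [ŋ], [ŋ], [ŋ]

Occurrence 1 (position 1): no conditioning environment matches → elsewhere allophone [n].
Occurrence 2 (position 3): between a vowel and a following unstressed vowel → [ŋ].
Occurrence 3 (position 5): between a vowel and a following unstressed vowel → [ŋ].
Occurrence 4 (position 7): between a vowel and a following unstressed vowel → [ŋ].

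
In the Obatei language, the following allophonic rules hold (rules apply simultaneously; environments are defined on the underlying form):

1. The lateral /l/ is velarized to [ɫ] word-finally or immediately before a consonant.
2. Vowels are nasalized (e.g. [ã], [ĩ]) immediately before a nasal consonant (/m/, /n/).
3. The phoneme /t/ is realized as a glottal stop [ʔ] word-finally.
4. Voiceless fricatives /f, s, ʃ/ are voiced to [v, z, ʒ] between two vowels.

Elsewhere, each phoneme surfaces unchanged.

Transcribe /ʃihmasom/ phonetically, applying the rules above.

[ʃihmazõm]

/ʃ/ (word-initial): rule 4 targets it, but not between two vowels → unchanged [ʃ].
/i/ (between /ʃ/ and /h/): rule 2 targets it, but not before a nasal consonant → unchanged [i].
/a/ — between /m/ and /s/; rule 2 does not apply here → [a].
/s/ (between /a/ and /o/) occurs between two vowels → [z] by rule 4.
/o/ (between /s/ and /m/) occurs before a nasal consonant → [õ] by rule 2.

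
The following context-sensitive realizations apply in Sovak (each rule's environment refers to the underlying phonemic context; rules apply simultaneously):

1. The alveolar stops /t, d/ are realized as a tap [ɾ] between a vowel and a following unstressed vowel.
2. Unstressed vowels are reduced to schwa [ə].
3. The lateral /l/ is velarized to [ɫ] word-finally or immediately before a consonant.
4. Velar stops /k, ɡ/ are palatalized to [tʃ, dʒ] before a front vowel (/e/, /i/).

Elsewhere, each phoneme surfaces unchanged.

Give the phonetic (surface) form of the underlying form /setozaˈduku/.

/e/ (between /s/ and /t/): in an unstressed syllable, so rule 2 applies → [ə].
/t/ meets the environment for rule 1 (between a vowel and a following unstressed vowel) → [ɾ].
/o/ (between /t/ and /z/): in an unstressed syllable, so rule 2 applies → [ə].
/a/ — between /z/ and /d/, in an unstressed syllable — surfaces as [ə] (rule 2).
/d/ (between /a/ and /u/) fails the environment for rule 1, so it stays [d].
/u/ (between /d/ and /k/) fails the environment for rule 2, so it stays [u].
/k/ (between /u/ and /u/) fails the environment for rule 4, so it stays [k].
/u/ meets the environment for rule 2 (in an unstressed syllable) → [ə].

[səɾəzəˈdukə]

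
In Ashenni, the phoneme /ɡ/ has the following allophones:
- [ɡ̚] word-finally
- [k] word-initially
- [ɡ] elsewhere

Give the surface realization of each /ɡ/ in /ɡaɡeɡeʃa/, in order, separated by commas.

Occurrence 1 (position 1): word-initially → [k].
Occurrence 2 (position 3): no conditioning environment matches → elsewhere allophone [ɡ].
Occurrence 3 (position 5): no conditioning environment matches → elsewhere allophone [ɡ].

[k], [ɡ], [ɡ]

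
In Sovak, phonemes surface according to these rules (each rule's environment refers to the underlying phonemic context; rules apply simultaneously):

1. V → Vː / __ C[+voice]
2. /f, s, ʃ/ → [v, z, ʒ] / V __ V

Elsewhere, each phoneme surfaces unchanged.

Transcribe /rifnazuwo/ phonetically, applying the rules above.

[rifnaːzuːwo]

/r/ — not in any rule's target class → [r].
/i/ (between /r/ and /f/) is in the target of rule 1 but the environment (before a voiced consonant) is not met → [i].
/f/ (between /i/ and /n/): rule 2 targets it, but not between two vowels → unchanged [f].
/n/ (between /f/ and /a/) is unaffected → [n].
/a/ (between /n/ and /z/): before a voiced consonant, so rule 1 applies → [aː].
/z/ — not in any rule's target class → [z].
/u/ — between /z/ and /w/, before a voiced consonant — surfaces as [uː] (rule 1).
/w/ (between /u/ and /o/) is unaffected → [w].
/o/ — word-final; rule 1 does not apply here → [o].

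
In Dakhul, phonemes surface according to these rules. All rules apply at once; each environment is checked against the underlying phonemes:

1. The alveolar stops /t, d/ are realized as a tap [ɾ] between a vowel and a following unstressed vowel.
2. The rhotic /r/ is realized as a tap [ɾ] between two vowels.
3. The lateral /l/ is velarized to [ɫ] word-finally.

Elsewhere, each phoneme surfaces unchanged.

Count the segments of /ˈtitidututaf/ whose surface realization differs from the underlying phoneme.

4

Segments that undergo a rule: /t/ → [ɾ] (rule 1); /d/ → [ɾ] (rule 1); /t/ → [ɾ] (rule 1); /t/ → [ɾ] (rule 1).
All other segments surface unchanged.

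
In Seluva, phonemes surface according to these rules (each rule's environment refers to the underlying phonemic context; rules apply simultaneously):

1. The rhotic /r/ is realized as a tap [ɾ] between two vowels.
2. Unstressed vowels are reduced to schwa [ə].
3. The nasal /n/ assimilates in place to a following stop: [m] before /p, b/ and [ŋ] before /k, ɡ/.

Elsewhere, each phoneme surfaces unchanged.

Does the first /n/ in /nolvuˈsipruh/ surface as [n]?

Yes

/n/ (word-initial) is in the target of rule 3 but the environment (before a labial or velar stop) is not met → [n].
The actual realization is [n], which matches [n].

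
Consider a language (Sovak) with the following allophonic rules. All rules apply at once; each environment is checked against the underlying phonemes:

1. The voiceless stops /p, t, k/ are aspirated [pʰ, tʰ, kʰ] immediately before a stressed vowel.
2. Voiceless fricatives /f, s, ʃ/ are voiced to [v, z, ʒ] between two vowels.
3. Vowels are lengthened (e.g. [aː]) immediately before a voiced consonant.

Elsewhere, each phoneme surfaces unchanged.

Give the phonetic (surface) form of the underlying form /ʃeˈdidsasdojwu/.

[ʃeːˈdiːdsasdoːjwu]

/ʃ/ (word-initial) fails the environment for rule 2, so it stays [ʃ].
/e/ meets the environment for rule 3 (before a voiced consonant) → [eː].
/i/ (between /d/ and /d/) occurs before a voiced consonant → [iː] by rule 3.
/s/ — between /d/ and /a/; rule 2 does not apply here → [s].
/a/ — between /s/ and /s/; rule 3 does not apply here → [a].
/s/ (between /a/ and /d/): rule 2 targets it, but not between two vowels → unchanged [s].
Rule 3 applies to /o/ (between /d/ and /j/: before a voiced consonant) → [oː].
/u/ (word-final): rule 3 targets it, but not before a voiced consonant → unchanged [u].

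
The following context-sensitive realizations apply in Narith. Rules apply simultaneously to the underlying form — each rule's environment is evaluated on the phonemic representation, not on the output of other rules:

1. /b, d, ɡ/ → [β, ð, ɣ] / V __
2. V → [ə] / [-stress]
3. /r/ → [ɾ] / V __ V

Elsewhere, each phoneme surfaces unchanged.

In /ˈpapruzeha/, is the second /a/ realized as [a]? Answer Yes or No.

No

/a/ meets the environment for rule 2 (in an unstressed syllable) → [ə].
The actual realization is [ə], not [a].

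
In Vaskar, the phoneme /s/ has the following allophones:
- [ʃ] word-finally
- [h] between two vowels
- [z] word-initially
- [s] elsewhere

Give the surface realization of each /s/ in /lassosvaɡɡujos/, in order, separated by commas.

[s], [s], [s], [ʃ]

Occurrence 1 (position 3): no conditioning environment matches → elsewhere allophone [s].
Occurrence 2 (position 4): no conditioning environment matches → elsewhere allophone [s].
Occurrence 3 (position 6): no conditioning environment matches → elsewhere allophone [s].
Occurrence 4 (position 14): word-finally → [ʃ].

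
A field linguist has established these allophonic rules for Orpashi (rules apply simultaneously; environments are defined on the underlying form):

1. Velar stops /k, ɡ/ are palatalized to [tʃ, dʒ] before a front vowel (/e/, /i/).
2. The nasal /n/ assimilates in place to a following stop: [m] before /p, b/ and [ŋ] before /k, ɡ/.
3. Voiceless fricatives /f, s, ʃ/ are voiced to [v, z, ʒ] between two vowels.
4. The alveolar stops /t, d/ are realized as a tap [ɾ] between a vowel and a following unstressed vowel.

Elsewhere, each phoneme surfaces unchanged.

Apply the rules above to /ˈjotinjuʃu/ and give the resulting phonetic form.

/j/ (word-initial): no rule targets it → [j].
/o/ — not in any rule's target class → [o].
/t/ (between /o/ and /i/) occurs between a vowel and a following unstressed vowel → [ɾ] by rule 4.
/i/ (between /t/ and /n/) is unaffected → [i].
/n/ — between /i/ and /j/; rule 2 does not apply here → [n].
/j/ stays [j].
/u/ stays [u].
/ʃ/ meets the environment for rule 3 (between two vowels) → [ʒ].
/u/ (word-final): no rule targets it → [u].

[ˈjoɾinjuʒu]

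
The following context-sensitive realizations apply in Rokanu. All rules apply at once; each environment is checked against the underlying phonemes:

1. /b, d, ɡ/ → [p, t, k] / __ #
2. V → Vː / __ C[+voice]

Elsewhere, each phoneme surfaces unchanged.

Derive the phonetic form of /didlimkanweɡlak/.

/d/ (word-initial): rule 1 targets it, but not word-finally → unchanged [d].
/i/ (between /d/ and /d/): before a voiced consonant, so rule 2 applies → [iː].
/d/ (between /i/ and /l/): rule 1 targets it, but not word-finally → unchanged [d].
/l/ — not in any rule's target class → [l].
/i/ meets the environment for rule 2 (before a voiced consonant) → [iː].
/m/ — not in any rule's target class → [m].
/k/ (between /m/ and /a/): no rule targets it → [k].
Rule 2 applies to /a/ (between /k/ and /n/: before a voiced consonant) → [aː].
/n/ (between /a/ and /w/): no rule targets it → [n].
/w/ stays [w].
/e/ (between /w/ and /ɡ/): before a voiced consonant, so rule 2 applies → [eː].
/ɡ/ (between /e/ and /l/) is in the target of rule 1 but the environment (word-finally) is not met → [ɡ].
/l/ stays [l].
/a/ (between /l/ and /k/) fails the environment for rule 2, so it stays [a].
/k/ (word-final) is unaffected → [k].

[diːdliːmkaːnweːɡlak]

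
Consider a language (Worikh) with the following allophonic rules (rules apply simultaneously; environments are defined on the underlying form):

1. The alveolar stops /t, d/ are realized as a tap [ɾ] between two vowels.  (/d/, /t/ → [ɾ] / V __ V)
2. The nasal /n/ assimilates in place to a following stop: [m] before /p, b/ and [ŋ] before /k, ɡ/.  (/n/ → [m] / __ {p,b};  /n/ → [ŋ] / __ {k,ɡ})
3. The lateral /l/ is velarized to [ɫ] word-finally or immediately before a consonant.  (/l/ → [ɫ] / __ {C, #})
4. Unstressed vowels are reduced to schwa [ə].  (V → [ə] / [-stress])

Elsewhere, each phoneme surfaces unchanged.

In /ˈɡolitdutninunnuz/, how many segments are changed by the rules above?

Segments that undergo a rule: /i/ → [ə] (rule 4); /u/ → [ə] (rule 4); /i/ → [ə] (rule 4); /u/ → [ə] (rule 4); /u/ → [ə] (rule 4).
All other segments surface unchanged.

5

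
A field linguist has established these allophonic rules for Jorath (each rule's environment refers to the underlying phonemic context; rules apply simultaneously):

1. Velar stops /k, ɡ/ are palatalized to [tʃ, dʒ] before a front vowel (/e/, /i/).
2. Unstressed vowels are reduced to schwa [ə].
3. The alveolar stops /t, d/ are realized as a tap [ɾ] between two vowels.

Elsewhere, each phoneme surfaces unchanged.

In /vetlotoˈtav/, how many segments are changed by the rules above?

Segments that undergo a rule: /e/ → [ə] (rule 2); /o/ → [ə] (rule 2); /t/ → [ɾ] (rule 3); /o/ → [ə] (rule 2); /t/ → [ɾ] (rule 3).
All other segments surface unchanged.

5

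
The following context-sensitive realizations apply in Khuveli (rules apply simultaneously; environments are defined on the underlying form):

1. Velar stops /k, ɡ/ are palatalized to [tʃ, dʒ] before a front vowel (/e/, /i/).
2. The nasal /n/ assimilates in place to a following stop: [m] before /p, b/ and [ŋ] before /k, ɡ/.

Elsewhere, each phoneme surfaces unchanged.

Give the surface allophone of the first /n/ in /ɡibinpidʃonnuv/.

/n/ — between /i/ and /p/, before a labial or velar stop — surfaces as [m] (rule 2).

[m]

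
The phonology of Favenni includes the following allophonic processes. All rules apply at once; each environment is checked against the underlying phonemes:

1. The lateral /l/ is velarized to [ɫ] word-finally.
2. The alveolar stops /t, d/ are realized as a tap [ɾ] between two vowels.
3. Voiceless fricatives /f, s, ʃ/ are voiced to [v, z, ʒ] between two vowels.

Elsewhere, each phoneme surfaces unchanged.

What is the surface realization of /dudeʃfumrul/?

/d/ (word-initial): rule 2 targets it, but not between two vowels → unchanged [d].
/u/ (between /d/ and /d/): no rule targets it → [u].
/d/ — between /u/ and /e/, between two vowels — surfaces as [ɾ] (rule 2).
/e/ (between /d/ and /ʃ/) is unaffected → [e].
/ʃ/ (between /e/ and /f/) fails the environment for rule 3, so it stays [ʃ].
/f/ (between /ʃ/ and /u/): rule 3 targets it, but not between two vowels → unchanged [f].
/u/ (between /f/ and /m/) is unaffected → [u].
/m/ — not in any rule's target class → [m].
/r/ — not in any rule's target class → [r].
/u/ stays [u].
/l/ (word-final): word-finally, so rule 1 applies → [ɫ].

[duɾeʃfumruɫ]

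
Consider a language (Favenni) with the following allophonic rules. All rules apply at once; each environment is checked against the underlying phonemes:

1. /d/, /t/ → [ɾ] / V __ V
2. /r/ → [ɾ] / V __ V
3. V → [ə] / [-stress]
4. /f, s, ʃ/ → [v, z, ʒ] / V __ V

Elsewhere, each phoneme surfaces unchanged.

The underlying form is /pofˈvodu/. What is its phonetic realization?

/p/ (word-initial) is unaffected → [p].
/o/ meets the environment for rule 3 (in an unstressed syllable) → [ə].
/f/ (between /o/ and /v/) is in the target of rule 4 but the environment (between two vowels) is not met → [f].
/v/ (between /f/ and /o/) is unaffected → [v].
/o/ (between /v/ and /d/) is in the target of rule 3 but the environment (in an unstressed syllable) is not met → [o].
/d/ (between /o/ and /u/): between two vowels, so rule 1 applies → [ɾ].
/u/ (word-final): in an unstressed syllable, so rule 3 applies → [ə].

[pəfˈvoɾə]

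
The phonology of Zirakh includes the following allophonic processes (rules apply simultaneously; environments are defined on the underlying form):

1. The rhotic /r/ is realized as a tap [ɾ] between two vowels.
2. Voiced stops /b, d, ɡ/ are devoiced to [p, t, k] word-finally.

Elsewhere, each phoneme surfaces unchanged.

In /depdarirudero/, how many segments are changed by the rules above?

Segments that undergo a rule: /r/ → [ɾ] (rule 1); /r/ → [ɾ] (rule 1); /r/ → [ɾ] (rule 1).
All other segments surface unchanged.

3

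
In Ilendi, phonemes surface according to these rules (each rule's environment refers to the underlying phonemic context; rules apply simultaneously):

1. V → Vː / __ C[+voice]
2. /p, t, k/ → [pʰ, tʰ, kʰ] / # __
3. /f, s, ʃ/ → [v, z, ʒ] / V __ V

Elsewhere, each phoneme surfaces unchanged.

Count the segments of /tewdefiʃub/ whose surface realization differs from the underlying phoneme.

Segments that undergo a rule: /t/ → [tʰ] (rule 2); /e/ → [eː] (rule 1); /f/ → [v] (rule 3); /ʃ/ → [ʒ] (rule 3); /u/ → [uː] (rule 1).
All other segments surface unchanged.

5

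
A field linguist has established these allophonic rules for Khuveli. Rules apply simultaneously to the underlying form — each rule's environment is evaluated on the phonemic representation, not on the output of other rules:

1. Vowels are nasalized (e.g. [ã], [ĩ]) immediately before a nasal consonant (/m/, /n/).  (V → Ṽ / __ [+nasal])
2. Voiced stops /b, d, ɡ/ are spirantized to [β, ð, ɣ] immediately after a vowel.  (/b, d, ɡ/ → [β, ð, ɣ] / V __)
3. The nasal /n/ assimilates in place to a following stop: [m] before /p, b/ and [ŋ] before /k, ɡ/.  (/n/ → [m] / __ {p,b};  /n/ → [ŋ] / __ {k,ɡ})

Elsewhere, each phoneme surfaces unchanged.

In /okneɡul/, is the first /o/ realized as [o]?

/o/ (word-initial): rule 1 targets it, but not before a nasal consonant → unchanged [o].
The actual realization is [o], which matches [o].

Yes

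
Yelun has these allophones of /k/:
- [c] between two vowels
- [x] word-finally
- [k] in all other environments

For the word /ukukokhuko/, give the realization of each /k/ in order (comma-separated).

Occurrence 1 (position 2): between two vowels → [c].
Occurrence 2 (position 4): between two vowels → [c].
Occurrence 3 (position 6): no conditioning environment matches → elsewhere allophone [k].
Occurrence 4 (position 9): between two vowels → [c].

[c], [c], [k], [c]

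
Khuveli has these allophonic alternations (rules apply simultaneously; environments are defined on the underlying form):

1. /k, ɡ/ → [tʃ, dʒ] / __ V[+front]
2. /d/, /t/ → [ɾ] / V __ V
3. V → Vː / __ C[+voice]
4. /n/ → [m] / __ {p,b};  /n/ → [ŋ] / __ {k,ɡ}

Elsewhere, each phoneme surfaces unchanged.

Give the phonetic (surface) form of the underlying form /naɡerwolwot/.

/n/ — word-initial; rule 4 does not apply here → [n].
/a/ (between /n/ and /ɡ/) occurs before a voiced consonant → [aː] by rule 3.
/ɡ/ (between /a/ and /e/): before a front vowel, so rule 1 applies → [dʒ].
Rule 3 applies to /e/ (between /ɡ/ and /r/: before a voiced consonant) → [eː].
/o/ — between /w/ and /l/, before a voiced consonant — surfaces as [oː] (rule 3).
/o/ — between /w/ and /t/; rule 3 does not apply here → [o].
/t/ (word-final) is in the target of rule 2 but the environment (between two vowels) is not met → [t].

[naːdʒeːrwoːlwot]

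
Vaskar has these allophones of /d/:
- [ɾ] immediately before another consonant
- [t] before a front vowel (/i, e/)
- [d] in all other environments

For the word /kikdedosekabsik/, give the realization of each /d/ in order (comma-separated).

[t], [d]

Occurrence 1 (position 4): before a front vowel (/i, e/) → [t].
Occurrence 2 (position 6): no conditioning environment matches → elsewhere allophone [d].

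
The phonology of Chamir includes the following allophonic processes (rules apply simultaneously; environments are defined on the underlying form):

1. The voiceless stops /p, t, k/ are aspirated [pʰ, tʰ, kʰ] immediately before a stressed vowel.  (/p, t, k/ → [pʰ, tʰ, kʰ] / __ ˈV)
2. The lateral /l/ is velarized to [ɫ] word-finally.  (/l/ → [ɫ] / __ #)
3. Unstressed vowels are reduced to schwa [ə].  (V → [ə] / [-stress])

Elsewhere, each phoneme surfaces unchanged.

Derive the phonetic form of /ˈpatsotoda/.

/p/ (word-initial) occurs immediately before a stressed vowel → [pʰ] by rule 1.
/a/ (between /p/ and /t/): rule 3 targets it, but not in an unstressed syllable → unchanged [a].
/t/ (between /a/ and /s/) is in the target of rule 1 but the environment (immediately before a stressed vowel) is not met → [t].
/s/ (between /t/ and /o/): no rule targets it → [s].
Rule 3 applies to /o/ (between /s/ and /t/: in an unstressed syllable) → [ə].
/t/ (between /o/ and /o/) fails the environment for rule 1, so it stays [t].
/o/ — between /t/ and /d/, in an unstressed syllable — surfaces as [ə] (rule 3).
/d/ — not in any rule's target class → [d].
/a/ meets the environment for rule 3 (in an unstressed syllable) → [ə].

[ˈpʰatsətədə]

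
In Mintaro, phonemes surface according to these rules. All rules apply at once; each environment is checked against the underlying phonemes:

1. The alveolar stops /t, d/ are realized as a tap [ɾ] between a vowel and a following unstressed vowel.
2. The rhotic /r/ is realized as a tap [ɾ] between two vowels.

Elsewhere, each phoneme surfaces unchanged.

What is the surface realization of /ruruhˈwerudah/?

/r/ (word-initial): rule 2 targets it, but not between two vowels → unchanged [r].
/u/ stays [u].
/r/ (between /u/ and /u/) occurs between two vowels → [ɾ] by rule 2.
/u/ — not in any rule's target class → [u].
/h/ stays [h].
/w/ — not in any rule's target class → [w].
/e/ (between /w/ and /r/): no rule targets it → [e].
/r/ meets the environment for rule 2 (between two vowels) → [ɾ].
/u/ (between /r/ and /d/): no rule targets it → [u].
/d/ (between /u/ and /a/) occurs between a vowel and a following unstressed vowel → [ɾ] by rule 1.
/a/ (between /d/ and /h/): no rule targets it → [a].
/h/ (word-final) is unaffected → [h].

[ruɾuhˈweɾuɾah]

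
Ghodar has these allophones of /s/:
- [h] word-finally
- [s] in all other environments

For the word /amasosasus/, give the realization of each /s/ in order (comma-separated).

Occurrence 1 (position 4): no conditioning environment matches → elsewhere allophone [s].
Occurrence 2 (position 6): no conditioning environment matches → elsewhere allophone [s].
Occurrence 3 (position 8): no conditioning environment matches → elsewhere allophone [s].
Occurrence 4 (position 10): word-finally → [h].

[s], [s], [s], [h]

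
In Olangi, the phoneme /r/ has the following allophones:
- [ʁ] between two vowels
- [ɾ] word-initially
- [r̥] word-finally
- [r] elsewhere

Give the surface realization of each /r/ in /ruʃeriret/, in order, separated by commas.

[ɾ], [ʁ], [ʁ]

Occurrence 1 (position 1): word-initially → [ɾ].
Occurrence 2 (position 5): between two vowels → [ʁ].
Occurrence 3 (position 7): between two vowels → [ʁ].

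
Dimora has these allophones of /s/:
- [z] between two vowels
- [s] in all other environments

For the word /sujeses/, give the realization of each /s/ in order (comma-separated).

[s], [z], [s]

Occurrence 1 (position 1): no conditioning environment matches → elsewhere allophone [s].
Occurrence 2 (position 5): between two vowels → [z].
Occurrence 3 (position 7): no conditioning environment matches → elsewhere allophone [s].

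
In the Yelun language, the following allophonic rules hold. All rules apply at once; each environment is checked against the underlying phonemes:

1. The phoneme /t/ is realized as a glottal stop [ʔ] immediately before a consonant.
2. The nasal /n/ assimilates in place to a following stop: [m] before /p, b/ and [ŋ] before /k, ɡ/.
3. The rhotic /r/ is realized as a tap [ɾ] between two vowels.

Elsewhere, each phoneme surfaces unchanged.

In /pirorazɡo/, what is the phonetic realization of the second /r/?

[ɾ]

/r/ — between /o/ and /a/, between two vowels — surfaces as [ɾ] (rule 3).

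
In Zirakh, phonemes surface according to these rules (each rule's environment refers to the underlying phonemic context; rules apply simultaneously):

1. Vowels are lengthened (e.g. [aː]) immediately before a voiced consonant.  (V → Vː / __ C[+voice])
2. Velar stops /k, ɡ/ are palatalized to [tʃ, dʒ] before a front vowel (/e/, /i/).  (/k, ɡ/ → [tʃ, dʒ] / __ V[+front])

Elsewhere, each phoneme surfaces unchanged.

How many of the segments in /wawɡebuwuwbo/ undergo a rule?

Segments that undergo a rule: /a/ → [aː] (rule 1); /ɡ/ → [dʒ] (rule 2); /e/ → [eː] (rule 1); /u/ → [uː] (rule 1); /u/ → [uː] (rule 1).
All other segments surface unchanged.

5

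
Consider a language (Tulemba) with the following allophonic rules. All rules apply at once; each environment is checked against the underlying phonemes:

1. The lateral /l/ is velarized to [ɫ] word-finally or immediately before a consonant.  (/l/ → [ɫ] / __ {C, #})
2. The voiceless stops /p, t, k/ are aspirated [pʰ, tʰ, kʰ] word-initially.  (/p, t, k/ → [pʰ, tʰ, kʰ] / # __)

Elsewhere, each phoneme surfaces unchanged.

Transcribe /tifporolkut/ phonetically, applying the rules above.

[tʰifporoɫkut]

/t/ (word-initial): word-initially, so rule 2 applies → [tʰ].
/i/ (between /t/ and /f/) is unaffected → [i].
/f/ (between /i/ and /p/) is unaffected → [f].
/p/ (between /f/ and /o/): rule 2 targets it, but not word-initially → unchanged [p].
/o/ (between /p/ and /r/): no rule targets it → [o].
/r/ (between /o/ and /o/): no rule targets it → [r].
/o/ (between /r/ and /l/) is unaffected → [o].
/l/ — between /o/ and /k/, word-finally or immediately before a consonant — surfaces as [ɫ] (rule 1).
/k/ — between /l/ and /u/; rule 2 does not apply here → [k].
/u/ (between /k/ and /t/) is unaffected → [u].
/t/ — word-final; rule 2 does not apply here → [t].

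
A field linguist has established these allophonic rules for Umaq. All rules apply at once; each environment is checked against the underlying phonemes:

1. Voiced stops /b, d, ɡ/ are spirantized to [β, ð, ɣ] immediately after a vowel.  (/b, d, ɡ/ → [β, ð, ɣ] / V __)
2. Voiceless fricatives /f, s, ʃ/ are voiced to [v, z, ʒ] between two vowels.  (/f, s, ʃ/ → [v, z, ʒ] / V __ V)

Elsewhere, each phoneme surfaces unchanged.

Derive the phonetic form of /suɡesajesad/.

/s/ (word-initial) is in the target of rule 2 but the environment (between two vowels) is not met → [s].
/u/ (between /s/ and /ɡ/): no rule targets it → [u].
/ɡ/ meets the environment for rule 1 (immediately after a vowel) → [ɣ].
/e/ (between /ɡ/ and /s/): no rule targets it → [e].
/s/ (between /e/ and /a/): between two vowels, so rule 2 applies → [z].
/a/ stays [a].
/j/ stays [j].
/e/ — not in any rule's target class → [e].
/s/ — between /e/ and /a/, between two vowels — surfaces as [z] (rule 2).
/a/ stays [a].
Rule 1 applies to /d/ (word-final: immediately after a vowel) → [ð].

[suɣezajezað]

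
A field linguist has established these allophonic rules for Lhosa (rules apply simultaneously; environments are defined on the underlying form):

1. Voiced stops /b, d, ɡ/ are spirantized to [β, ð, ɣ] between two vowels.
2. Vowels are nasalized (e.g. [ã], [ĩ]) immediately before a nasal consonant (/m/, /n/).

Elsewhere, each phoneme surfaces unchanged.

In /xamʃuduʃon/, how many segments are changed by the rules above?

Segments that undergo a rule: /a/ → [ã] (rule 2); /d/ → [ð] (rule 1); /o/ → [õ] (rule 2).
All other segments surface unchanged.

3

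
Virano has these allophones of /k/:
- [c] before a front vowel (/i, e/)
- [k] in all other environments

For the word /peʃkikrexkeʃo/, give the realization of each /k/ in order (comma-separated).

[c], [k], [c]

Occurrence 1 (position 4): before a front vowel → [c].
Occurrence 2 (position 6): no conditioning environment matches → elsewhere allophone [k].
Occurrence 3 (position 10): before a front vowel → [c].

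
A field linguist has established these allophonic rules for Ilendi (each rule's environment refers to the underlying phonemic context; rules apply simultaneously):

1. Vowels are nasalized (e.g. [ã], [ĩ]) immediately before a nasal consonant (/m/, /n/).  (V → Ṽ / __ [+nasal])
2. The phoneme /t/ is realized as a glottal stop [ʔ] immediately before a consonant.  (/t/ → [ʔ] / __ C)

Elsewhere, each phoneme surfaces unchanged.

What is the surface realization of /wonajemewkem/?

[wõnajẽmewkẽm]

/w/ — not in any rule's target class → [w].
/o/ (between /w/ and /n/): before a nasal consonant, so rule 1 applies → [õ].
/n/ — not in any rule's target class → [n].
/a/ — between /n/ and /j/; rule 1 does not apply here → [a].
/j/ stays [j].
Rule 1 applies to /e/ (between /j/ and /m/: before a nasal consonant) → [ẽ].
/m/ (between /e/ and /e/): no rule targets it → [m].
/e/ (between /m/ and /w/) fails the environment for rule 1, so it stays [e].
/w/ (between /e/ and /k/) is unaffected → [w].
/k/ (between /w/ and /e/) is unaffected → [k].
/e/ meets the environment for rule 1 (before a nasal consonant) → [ẽ].
/m/ — not in any rule's target class → [m].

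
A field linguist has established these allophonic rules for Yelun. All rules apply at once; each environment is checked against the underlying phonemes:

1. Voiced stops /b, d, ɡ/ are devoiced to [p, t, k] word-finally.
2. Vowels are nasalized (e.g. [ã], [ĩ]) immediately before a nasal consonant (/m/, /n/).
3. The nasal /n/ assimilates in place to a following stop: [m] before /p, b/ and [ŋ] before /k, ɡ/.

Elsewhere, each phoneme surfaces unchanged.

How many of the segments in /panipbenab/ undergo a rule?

3

Segments that undergo a rule: /a/ → [ã] (rule 2); /e/ → [ẽ] (rule 2); /b/ → [p] (rule 1).
All other segments surface unchanged.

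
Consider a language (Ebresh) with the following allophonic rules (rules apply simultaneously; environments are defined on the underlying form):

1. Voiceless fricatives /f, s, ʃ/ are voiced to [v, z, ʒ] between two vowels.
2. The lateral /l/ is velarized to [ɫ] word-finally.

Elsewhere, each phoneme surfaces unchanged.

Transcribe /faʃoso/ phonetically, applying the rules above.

[faʒozo]

/f/ (word-initial) is in the target of rule 1 but the environment (between two vowels) is not met → [f].
/ʃ/ (between /a/ and /o/) occurs between two vowels → [ʒ] by rule 1.
/s/ (between /o/ and /o/): between two vowels, so rule 1 applies → [z].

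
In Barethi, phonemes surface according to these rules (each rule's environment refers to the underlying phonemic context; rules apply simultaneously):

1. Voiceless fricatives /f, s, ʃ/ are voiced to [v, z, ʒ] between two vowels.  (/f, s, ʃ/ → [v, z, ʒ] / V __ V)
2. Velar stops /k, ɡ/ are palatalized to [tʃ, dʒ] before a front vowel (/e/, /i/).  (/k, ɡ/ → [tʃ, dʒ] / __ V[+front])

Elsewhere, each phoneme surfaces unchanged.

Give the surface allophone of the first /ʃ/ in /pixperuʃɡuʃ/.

[ʃ]

/ʃ/ (between /u/ and /ɡ/) fails the environment for rule 1, so it stays [ʃ].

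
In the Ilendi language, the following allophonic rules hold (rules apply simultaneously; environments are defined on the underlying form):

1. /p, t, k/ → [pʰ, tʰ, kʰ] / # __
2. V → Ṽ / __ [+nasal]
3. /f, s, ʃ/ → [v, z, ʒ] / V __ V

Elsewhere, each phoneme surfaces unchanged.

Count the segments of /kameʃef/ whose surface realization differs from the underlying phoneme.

Segments that undergo a rule: /k/ → [kʰ] (rule 1); /a/ → [ã] (rule 2); /ʃ/ → [ʒ] (rule 3).
All other segments surface unchanged.

3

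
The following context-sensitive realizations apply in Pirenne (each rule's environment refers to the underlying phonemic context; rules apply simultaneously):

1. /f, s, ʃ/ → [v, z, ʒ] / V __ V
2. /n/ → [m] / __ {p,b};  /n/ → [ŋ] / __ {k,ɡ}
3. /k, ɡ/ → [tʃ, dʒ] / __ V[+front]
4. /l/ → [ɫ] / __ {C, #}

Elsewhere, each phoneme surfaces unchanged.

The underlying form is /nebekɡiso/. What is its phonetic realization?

[nebekdʒizo]

/n/ (word-initial): rule 2 targets it, but not before a labial or velar stop → unchanged [n].
/k/ (between /e/ and /ɡ/): rule 3 targets it, but not before a front vowel → unchanged [k].
/ɡ/ — between /k/ and /i/, before a front vowel — surfaces as [dʒ] (rule 3).
/s/ (between /i/ and /o/) occurs between two vowels → [z] by rule 1.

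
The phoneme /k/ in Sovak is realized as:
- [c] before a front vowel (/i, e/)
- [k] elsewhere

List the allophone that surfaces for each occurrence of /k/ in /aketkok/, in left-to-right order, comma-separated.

[c], [k], [k]

Occurrence 1 (position 2): before a front vowel → [c].
Occurrence 2 (position 5): no conditioning environment matches → elsewhere allophone [k].
Occurrence 3 (position 7): no conditioning environment matches → elsewhere allophone [k].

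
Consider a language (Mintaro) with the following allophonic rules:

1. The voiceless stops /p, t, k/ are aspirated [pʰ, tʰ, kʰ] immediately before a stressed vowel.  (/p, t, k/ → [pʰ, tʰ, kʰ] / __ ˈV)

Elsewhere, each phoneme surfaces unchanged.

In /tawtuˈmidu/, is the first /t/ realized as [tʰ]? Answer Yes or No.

No

/t/ (word-initial): rule 1 targets it, but not immediately before a stressed vowel → unchanged [t].
The actual realization is [t], not [tʰ].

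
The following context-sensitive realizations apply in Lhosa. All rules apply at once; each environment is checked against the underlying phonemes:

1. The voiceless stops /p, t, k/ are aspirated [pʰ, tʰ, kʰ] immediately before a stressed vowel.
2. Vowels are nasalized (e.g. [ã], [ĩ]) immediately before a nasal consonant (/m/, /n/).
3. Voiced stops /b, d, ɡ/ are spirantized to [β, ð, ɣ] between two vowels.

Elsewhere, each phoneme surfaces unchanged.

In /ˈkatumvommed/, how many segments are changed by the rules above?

3

Segments that undergo a rule: /k/ → [kʰ] (rule 1); /u/ → [ũ] (rule 2); /o/ → [õ] (rule 2).
All other segments surface unchanged.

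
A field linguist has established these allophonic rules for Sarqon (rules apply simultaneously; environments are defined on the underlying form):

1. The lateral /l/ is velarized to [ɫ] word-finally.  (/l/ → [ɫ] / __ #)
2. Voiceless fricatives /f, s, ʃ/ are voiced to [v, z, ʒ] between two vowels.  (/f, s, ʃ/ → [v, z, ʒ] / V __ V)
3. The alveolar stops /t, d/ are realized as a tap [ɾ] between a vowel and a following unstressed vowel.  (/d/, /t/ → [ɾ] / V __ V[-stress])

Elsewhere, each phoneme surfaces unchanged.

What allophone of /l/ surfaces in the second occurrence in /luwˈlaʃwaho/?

[l]

/l/ (between /w/ and /a/): rule 1 targets it, but not word-finally → unchanged [l].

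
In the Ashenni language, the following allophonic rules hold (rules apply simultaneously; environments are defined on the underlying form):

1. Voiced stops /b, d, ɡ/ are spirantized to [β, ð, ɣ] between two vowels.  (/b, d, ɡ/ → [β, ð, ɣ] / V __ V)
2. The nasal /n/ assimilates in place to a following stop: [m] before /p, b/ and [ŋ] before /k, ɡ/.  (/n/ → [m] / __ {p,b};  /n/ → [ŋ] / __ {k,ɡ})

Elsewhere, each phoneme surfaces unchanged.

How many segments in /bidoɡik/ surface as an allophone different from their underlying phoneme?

Segments that undergo a rule: /d/ → [ð] (rule 1); /ɡ/ → [ɣ] (rule 1).
All other segments surface unchanged.

2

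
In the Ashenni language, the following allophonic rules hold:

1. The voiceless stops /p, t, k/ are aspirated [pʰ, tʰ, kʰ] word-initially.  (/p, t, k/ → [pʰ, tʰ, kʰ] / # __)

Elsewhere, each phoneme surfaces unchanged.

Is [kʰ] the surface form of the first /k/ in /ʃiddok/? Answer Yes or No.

/k/ (word-final) is in the target of rule 1 but the environment (word-initially) is not met → [k].
The actual realization is [k], not [kʰ].

No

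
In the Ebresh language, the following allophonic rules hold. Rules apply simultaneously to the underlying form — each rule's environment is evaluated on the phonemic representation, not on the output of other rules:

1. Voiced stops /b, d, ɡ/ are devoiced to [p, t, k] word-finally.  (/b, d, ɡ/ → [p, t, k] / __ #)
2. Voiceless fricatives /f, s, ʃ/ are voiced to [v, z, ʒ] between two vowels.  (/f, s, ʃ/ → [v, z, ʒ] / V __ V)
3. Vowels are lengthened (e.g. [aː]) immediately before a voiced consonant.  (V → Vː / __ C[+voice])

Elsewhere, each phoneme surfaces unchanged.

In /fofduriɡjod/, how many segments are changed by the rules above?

4

Segments that undergo a rule: /u/ → [uː] (rule 3); /i/ → [iː] (rule 3); /o/ → [oː] (rule 3); /d/ → [t] (rule 1).
All other segments surface unchanged.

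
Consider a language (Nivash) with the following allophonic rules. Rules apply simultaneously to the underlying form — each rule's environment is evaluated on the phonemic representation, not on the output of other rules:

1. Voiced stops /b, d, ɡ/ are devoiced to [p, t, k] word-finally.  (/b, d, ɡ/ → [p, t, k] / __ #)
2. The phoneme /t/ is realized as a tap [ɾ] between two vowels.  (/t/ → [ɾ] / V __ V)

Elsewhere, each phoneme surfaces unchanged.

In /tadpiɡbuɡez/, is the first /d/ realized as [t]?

No

/d/ (between /a/ and /p/) is in the target of rule 1 but the environment (word-finally) is not met → [d].
The actual realization is [d], not [t].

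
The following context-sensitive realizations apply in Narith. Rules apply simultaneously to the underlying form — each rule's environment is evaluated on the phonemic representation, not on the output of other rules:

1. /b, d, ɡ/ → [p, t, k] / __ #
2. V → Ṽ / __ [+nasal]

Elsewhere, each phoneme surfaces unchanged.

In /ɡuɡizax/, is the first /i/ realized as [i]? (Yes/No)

Yes

/i/ (between /ɡ/ and /z/) is in the target of rule 2 but the environment (before a nasal consonant) is not met → [i].
The actual realization is [i], which matches [i].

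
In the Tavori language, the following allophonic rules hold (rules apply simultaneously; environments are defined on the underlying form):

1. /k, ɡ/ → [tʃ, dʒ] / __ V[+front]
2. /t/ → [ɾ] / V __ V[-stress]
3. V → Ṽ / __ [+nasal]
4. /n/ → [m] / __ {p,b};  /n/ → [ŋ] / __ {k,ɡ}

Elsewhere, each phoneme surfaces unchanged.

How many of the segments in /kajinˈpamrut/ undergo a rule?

3

Segments that undergo a rule: /i/ → [ĩ] (rule 3); /n/ → [m] (rule 4); /a/ → [ã] (rule 3).
All other segments surface unchanged.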